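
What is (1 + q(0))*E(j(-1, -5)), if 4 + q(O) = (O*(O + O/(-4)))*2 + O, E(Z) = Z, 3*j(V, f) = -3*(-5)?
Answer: -15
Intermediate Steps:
j(V, f) = 5 (j(V, f) = (-3*(-5))/3 = (1/3)*15 = 5)
q(O) = -4 + O + 3*O**2/2 (q(O) = -4 + ((O*(O + O/(-4)))*2 + O) = -4 + ((O*(O + O*(-1/4)))*2 + O) = -4 + ((O*(O - O/4))*2 + O) = -4 + ((O*(3*O/4))*2 + O) = -4 + ((3*O**2/4)*2 + O) = -4 + (3*O**2/2 + O) = -4 + (O + 3*O**2/2) = -4 + O + 3*O**2/2)
(1 + q(0))*E(j(-1, -5)) = (1 + (-4 + 0 + (3/2)*0**2))*5 = (1 + (-4 + 0 + (3/2)*0))*5 = (1 + (-4 + 0 + 0))*5 = (1 - 4)*5 = -3*5 = -15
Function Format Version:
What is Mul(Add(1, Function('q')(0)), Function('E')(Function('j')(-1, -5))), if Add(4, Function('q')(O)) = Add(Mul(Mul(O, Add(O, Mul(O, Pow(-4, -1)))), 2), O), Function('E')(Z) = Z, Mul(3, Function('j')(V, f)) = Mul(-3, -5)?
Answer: -15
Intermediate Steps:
Function('j')(V, f) = 5 (Function('j')(V, f) = Mul(Rational(1, 3), Mul(-3, -5)) = Mul(Rational(1, 3), 15) = 5)
Function('q')(O) = Add(-4, O, Mul(Rational(3, 2), Pow(O, 2))) (Function('q')(O) = Add(-4, Add(Mul(Mul(O, Add(O, Mul(O, Pow(-4, -1)))), 2), O)) = Add(-4, Add(Mul(Mul(O, Add(O, Mul(O, Rational(-1, 4)))), 2), O)) = Add(-4, Add(Mul(Mul(O, Add(O, Mul(Rational(-1, 4), O))), 2), O)) = Add(-4, Add(Mul(Mul(O, Mul(Rational(3, 4), O)), 2), O)) = Add(-4, Add(Mul(Mul(Rational(3, 4), Pow(O, 2)), 2), O)) = Add(-4, Add(Mul(Rational(3, 2), Pow(O, 2)), O)) = Add(-4, Add(O, Mul(Rational(3, 2), Pow(O, 2)))) = Add(-4, O, Mul(Rational(3, 2), Pow(O, 2))))
Mul(Add(1, Function('q')(0)), Function('E')(Function('j')(-1, -5))) = Mul(Add(1, Add(-4, 0, Mul(Rational(3, 2), Pow(0, 2)))), 5) = Mul(Add(1, Add(-4, 0, Mul(Rational(3, 2), 0))), 5) = Mul(Add(1, Add(-4, 0, 0)), 5) = Mul(Add(1, -4), 5) = Mul(-3, 5) = -15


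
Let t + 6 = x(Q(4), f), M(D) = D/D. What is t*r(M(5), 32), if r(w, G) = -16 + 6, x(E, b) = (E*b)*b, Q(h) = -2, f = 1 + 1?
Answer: 140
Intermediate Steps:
M(D) = 1
f = 2
x(E, b) = E*b²
r(w, G) = -10
t = -14 (t = -6 - 2*2² = -6 - 2*4 = -6 - 8 = -14)
t*r(M(5), 32) = -14*(-10) = 140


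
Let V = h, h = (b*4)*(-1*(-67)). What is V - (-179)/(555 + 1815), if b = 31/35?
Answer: 787849/3318 ≈ 237.45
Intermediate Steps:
b = 31/35 (b = 31*(1/35) = 31/35 ≈ 0.88571)
h = 8308/35 (h = ((31/35)*4)*(-1*(-67)) = (124/35)*67 = 8308/35 ≈ 237.37)
V = 8308/35 ≈ 237.37
V - (-179)/(555 + 1815) = 8308/35 - (-179)/(555 + 1815) = 8308/35 - (-179)/2370 = 8308/35 - 1*(-179/2370) = 8308/35 + 179/2370 = 787849/3318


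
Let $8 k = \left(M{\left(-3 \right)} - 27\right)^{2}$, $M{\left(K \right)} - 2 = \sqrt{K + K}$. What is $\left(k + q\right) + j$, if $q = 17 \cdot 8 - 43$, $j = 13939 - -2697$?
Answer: $\frac{134451}{8} - \frac{25 i \sqrt{6}}{4} \approx 16806.0 - 15.309 i$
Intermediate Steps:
$j = 16636$ ($j = 13939 + 2697 = 16636$)
$q = 93$ ($q = 136 - 43 = 93$)
$M{\left(K \right)} = 2 + \sqrt{2} \sqrt{K}$ ($M{\left(K \right)} = 2 + \sqrt{K + K} = 2 + \sqrt{2 K} = 2 + \sqrt{2} \sqrt{K}$)
$k = \frac{\left(-25 + i \sqrt{6}\right)^{2}}{8}$ ($k = \frac{\left(\left(2 + \sqrt{2} \sqrt{-3}\right) - 27\right)^{2}}{8} = \frac{\left(\left(2 + \sqrt{2} i \sqrt{3}\right) - 27\right)^{2}}{8} = \frac{\left(\left(2 + i \sqrt{6}\right) - 27\right)^{2}}{8} = \frac{\left(-25 + i \sqrt{6}\right)^{2}}{8} \approx 77.375 - 15.309 i$)
$\left(k + q\right) + j = \left(\frac{\left(25 - i \sqrt{6}\right)^{2}}{8} + 93\right) + 16636 = \left(93 + \frac{\left(25 - i \sqrt{6}\right)^{2}}{8}\right) + 16636 = 16729 + \frac{\left(25 - i \sqrt{6}\right)^{2}}{8}$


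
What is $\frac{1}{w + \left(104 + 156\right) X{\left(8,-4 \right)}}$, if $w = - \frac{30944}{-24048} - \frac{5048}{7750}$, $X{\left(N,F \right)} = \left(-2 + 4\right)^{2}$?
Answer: $\frac{5824125}{6060790678} \approx 0.00096095$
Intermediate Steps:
$X{\left(N,F \right)} = 4$ ($X{\left(N,F \right)} = 2^{2} = 4$)
$w = \frac{3700678}{5824125}$ ($w = \left(-30944\right) \left(- \frac{1}{24048}\right) - \frac{2524}{3875} = \frac{1934}{1503} - \frac{2524}{3875} = \frac{3700678}{5824125} \approx 0.6354$)
$\frac{1}{w + \left(104 + 156\right) X{\left(8,-4 \right)}} = \frac{1}{\frac{3700678}{5824125} + \left(104 + 156\right) 4} = \frac{1}{\frac{3700678}{5824125} + 260 \cdot 4} = \frac{1}{\frac{3700678}{5824125} + 1040} = \frac{1}{\frac{6060790678}{5824125}} = \frac{5824125}{6060790678}$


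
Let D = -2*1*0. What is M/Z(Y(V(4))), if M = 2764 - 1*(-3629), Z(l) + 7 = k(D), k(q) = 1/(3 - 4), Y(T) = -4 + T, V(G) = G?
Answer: -6393/8 ≈ -799.13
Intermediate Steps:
D = 0 (D = -2*0 = 0)
k(q) = -1 (k(q) = 1/(-1) = -1)
Z(l) = -8 (Z(l) = -7 - 1 = -8)
M = 6393 (M = 2764 + 3629 = 6393)
M/Z(Y(V(4))) = 6393/(-8) = 6393*(-⅛) = -6393/8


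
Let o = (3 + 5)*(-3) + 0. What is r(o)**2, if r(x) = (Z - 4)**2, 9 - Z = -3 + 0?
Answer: 4096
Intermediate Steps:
o = -24 (o = 8*(-3) + 0 = -24 + 0 = -24)
Z = 12 (Z = 9 - (-3 + 0) = 9 - 1*(-3) = 9 + 3 = 12)
r(x) = 64 (r(x) = (12 - 4)**2 = 8**2 = 64)
r(o)**2 = 64**2 = 4096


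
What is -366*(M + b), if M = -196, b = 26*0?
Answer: 71736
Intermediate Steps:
b = 0
-366*(M + b) = -366*(-196 + 0) = -366*(-196) = 71736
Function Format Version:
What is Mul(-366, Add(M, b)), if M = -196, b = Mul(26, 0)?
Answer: 71736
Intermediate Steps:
b = 0
Mul(-366, Add(M, b)) = Mul(-366, Add(-196, 0)) = Mul(-366, -196) = 71736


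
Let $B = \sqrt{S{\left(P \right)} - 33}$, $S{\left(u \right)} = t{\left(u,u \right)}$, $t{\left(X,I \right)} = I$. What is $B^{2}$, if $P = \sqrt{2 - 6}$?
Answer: $-33 + 2 i \approx -33.0 + 2.0 i$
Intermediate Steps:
$P = 2 i$ ($P = \sqrt{-4} = 2 i \approx 2.0 i$)
$S{\left(u \right)} = u$
$B = \sqrt{-33 + 2 i}$ ($B = \sqrt{2 i - 33} = \sqrt{-33 + 2 i} \approx 0.174 + 5.7472 i$)
$B^{2} = \left(\sqrt{-33 + 2 i}\right)^{2} = -33 + 2 i$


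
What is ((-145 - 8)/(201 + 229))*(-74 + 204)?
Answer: -1989/43 ≈ -46.256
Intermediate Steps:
((-145 - 8)/(201 + 229))*(-74 + 204) = -153/430*130 = -1989/43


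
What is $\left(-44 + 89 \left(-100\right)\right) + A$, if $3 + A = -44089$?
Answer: $-53036$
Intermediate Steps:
$A = -44092$ ($A = -3 - 44089 = -44092$)
$\left(-44 + 89 \left(-100\right)\right) + A = \left(-44 + 89 \left(-100\right)\right) - 44092 = \left(-44 - 8900\right) - 44092 = -8944 - 44092 = -53036$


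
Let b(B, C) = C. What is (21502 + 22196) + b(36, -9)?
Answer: 43689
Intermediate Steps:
(21502 + 22196) + b(36, -9) = (21502 + 22196) - 9 = 43698 - 9 = 43689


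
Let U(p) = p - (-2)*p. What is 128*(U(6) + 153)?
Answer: 21888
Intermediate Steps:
U(p) = 3*p (U(p) = p + 2*p = 3*p)
128*(U(6) + 153) = 128*(3*6 + 153) = 128*(18 + 153) = 128*171 = 21888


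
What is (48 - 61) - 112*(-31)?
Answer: 3459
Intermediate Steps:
(48 - 61) - 112*(-31) = -13 + 3472 = 3459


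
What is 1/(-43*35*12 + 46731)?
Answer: 1/28671 ≈ 3.4878e-5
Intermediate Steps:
1/(-43*35*12 + 46731) = 1/(-1505*12 + 46731) = 1/(-18060 + 46731) = 1/28671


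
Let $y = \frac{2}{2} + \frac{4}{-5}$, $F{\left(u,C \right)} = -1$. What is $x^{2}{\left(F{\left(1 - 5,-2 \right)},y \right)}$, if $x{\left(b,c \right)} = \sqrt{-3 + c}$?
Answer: $- \frac{14}{5} \approx -2.8$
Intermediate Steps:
$y = \frac{1}{5}$ ($y = 2 \cdot \frac{1}{2} + 4 \left(- \frac{1}{5}\right) = 1 - \frac{4}{5} = \frac{1}{5} \approx 0.2$)
$x^{2}{\left(F{\left(1 - 5,-2 \right)},y \right)} = \left(\sqrt{-3 + \frac{1}{5}}\right)^{2} = \left(\sqrt{- \frac{14}{5}}\right)^{2} = \left(\frac{i \sqrt{70}}{5}\right)^{2} = - \frac{14}{5}$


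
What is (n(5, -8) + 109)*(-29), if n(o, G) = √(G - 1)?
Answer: -3161 - 87*I ≈ -3161.0 - 87.0*I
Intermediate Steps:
n(o, G) = √(-1 + G)
(n(5, -8) + 109)*(-29) = (√(-1 - 8) + 109)*(-29) = (√(-9) + 109)*(-29) = (3*I + 109)*(-29) = (109 + 3*I)*(-29) = -3161 - 87*I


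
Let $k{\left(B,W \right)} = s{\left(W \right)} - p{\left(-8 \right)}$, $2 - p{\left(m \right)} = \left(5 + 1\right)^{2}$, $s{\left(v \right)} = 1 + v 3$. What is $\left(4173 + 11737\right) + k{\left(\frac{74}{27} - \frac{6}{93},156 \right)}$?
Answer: $16413$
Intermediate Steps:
$s{\left(v \right)} = 1 + 3 v$
$p{\left(m \right)} = -34$ ($p{\left(m \right)} = 2 - \left(5 + 1\right)^{2} = 2 - 6^{2} = 2 - 36 = -34$)
$k{\left(B,W \right)} = 35 + 3 W$ ($k{\left(B,W \right)} = \left(1 + 3 W\right) - -34 = \left(1 + 3 W\right) + 34 = 35 + 3 W$)
$\left(4173 + 11737\right) + k{\left(\frac{74}{27} - \frac{6}{93},156 \right)} = \left(4173 + 11737\right) + \left(35 + 3 \cdot 156\right) = 15910 + \left(35 + 468\right) = 15910 + 503 = 16413$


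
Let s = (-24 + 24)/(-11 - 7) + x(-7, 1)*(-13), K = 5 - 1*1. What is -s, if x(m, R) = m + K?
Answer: -39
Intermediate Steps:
K = 4 (K = 5 - 1 = 4)
x(m, R) = 4 + m (x(m, R) = m + 4 = 4 + m)
s = 39 (s = (-24 + 24)/(-11 - 7) + (4 - 7)*(-13) = 0/(-18) - 3*(-13) = 0*(-1/18) + 39 = 0 + 39 = 39)
-s = -1*39 = -39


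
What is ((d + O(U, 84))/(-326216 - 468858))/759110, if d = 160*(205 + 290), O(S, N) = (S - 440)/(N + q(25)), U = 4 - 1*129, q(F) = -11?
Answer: -60853/463779469076 ≈ -1.3121e-7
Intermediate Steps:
U = -125 (U = 4 - 129 = -125)
O(S, N) = (-440 + S)/(-11 + N) (O(S, N) = (S - 440)/(N - 11) = (-440 + S)/(-11 + N))
d = 79200 (d = 160*495 = 79200)
((d + O(U, 84))/(-326216 - 468858))/759110 = ((79200 + (-440 - 125)/(-11 + 84))/(-326216 - 468858))/759110 = ((79200 - 565/73)/(-795074))*(1/759110) = ((79200 + (1/73)*(-565))*(-1/795074))*(1/759110) = ((79200 - 565/73)*(-1/795074))*(1/759110) = ((5781035/73)*(-1/795074))*(1/759110) = -304265/3054758*1/759110 = -60853/463779469076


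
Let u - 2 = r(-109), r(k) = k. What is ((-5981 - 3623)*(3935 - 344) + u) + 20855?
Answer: -34467216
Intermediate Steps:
u = -107 (u = 2 - 109 = -107)
((-5981 - 3623)*(3935 - 344) + u) + 20855 = ((-5981 - 3623)*(3935 - 344) - 107) + 20855 = (-9604*3591 - 107) + 20855 = (-34487964 - 107) + 20855 = -34488071 + 20855 = -34467216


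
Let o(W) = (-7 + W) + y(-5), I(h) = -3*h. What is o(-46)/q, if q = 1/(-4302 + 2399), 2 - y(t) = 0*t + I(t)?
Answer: 125598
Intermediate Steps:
y(t) = 2 + 3*t (y(t) = 2 - (0*t - 3*t) = 2 - (0 - 3*t) = 2 - (-3)*t = 2 + 3*t)
o(W) = -20 + W (o(W) = (-7 + W) + (2 + 3*(-5)) = (-7 + W) + (2 - 15) = (-7 + W) - 13 = -20 + W)
q = -1/1903 (q = 1/(-1903) = -1/1903 ≈ -0.00052549)
o(-46)/q = (-20 - 46)/(-1/1903) = -66*(-1903) = 125598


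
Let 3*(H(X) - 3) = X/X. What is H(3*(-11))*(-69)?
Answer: -230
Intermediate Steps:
H(X) = 10/3 (H(X) = 3 + (X/X)/3 = 3 + (⅓)*1 = 3 + ⅓ = 10/3)
H(3*(-11))*(-69) = (10/3)*(-69) = -230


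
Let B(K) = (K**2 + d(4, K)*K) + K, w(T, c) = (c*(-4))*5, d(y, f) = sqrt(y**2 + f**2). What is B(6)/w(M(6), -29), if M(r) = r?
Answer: 21/290 + 3*sqrt(13)/145 ≈ 0.14701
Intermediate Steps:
d(y, f) = sqrt(f**2 + y**2)
w(T, c) = -20*c (w(T, c) = -4*c*5 = -20*c)
B(K) = K + K**2 + K*sqrt(16 + K**2) (B(K) = (K**2 + sqrt(K**2 + 4**2)*K) + K = (K**2 + sqrt(K**2 + 16)*K) + K = (K**2 + sqrt(16 + K**2)*K) + K = (K**2 + K*sqrt(16 + K**2)) + K = K + K**2 + K*sqrt(16 + K**2))
B(6)/w(M(6), -29) = (6*(1 + 6 + sqrt(16 + 6**2)))/((-20*(-29))) = (6*(1 + 6 + sqrt(16 + 36)))/580 = (6*(1 + 6 + sqrt(52)))*(1/580) = (6*(1 + 6 + 2*sqrt(13)))*(1/580) = (6*(7 + 2*sqrt(13)))*(1/580) = (42 + 12*sqrt(13))*(1/580) = 21/290 + 3*sqrt(13)/145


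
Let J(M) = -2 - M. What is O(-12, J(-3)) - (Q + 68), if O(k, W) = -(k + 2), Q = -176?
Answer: 118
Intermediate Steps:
O(k, W) = -2 - k (O(k, W) = -(2 + k) = -2 - k)
O(-12, J(-3)) - (Q + 68) = (-2 - 1*(-12)) - (-176 + 68) = (-2 + 12) - 1*(-108) = 10 + 108 = 118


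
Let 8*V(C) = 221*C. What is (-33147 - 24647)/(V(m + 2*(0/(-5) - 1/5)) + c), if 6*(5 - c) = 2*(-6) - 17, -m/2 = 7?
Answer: 1733820/11639 ≈ 148.97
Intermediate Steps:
m = -14 (m = -2*7 = -14)
c = 59/6 (c = 5 - (2*(-6) - 17)/6 = 5 - (-12 - 17)/6 = 5 - 1/6*(-29) = 5 + 29/6 = 59/6 ≈ 9.8333)
V(C) = 221*C/8 (V(C) = (221*C)/8 = 221*C/8)
(-33147 - 24647)/(V(m + 2*(0/(-5) - 1/5)) + c) = (-33147 - 24647)/(221*(-14 + 2*(0/(-5) - 1/5))/8 + 59/6) = -57794/(221*(-14 + 2*(0*(-1/5) - 1*1/5))/8 + 59/6) = -57794/(221*(-14 + 2*(0 - 1/5))/8 + 59/6) = -57794/(221*(-14 + 2*(-1/5))/8 + 59/6) = -57794/(221*(-14 - 2/5)/8 + 59/6) = -57794/((221/8)*(-72/5) + 59/6) = -57794/(-1989/5 + 59/6) = -57794/(-11639/30) = -57794*(-30/11639) = 1733820/11639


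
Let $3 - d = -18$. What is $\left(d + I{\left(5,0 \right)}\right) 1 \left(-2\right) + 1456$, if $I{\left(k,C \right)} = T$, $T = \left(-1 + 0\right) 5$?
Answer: $1424$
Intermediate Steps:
$d = 21$ ($d = 3 - -18 = 3 + 18 = 21$)
$T = -5$ ($T = \left(-1\right) 5 = -5$)
$I{\left(k,C \right)} = -5$
$\left(d + I{\left(5,0 \right)}\right) 1 \left(-2\right) + 1456 = \left(21 - 5\right) 1 \left(-2\right) + 1456 = 16 \left(-2\right) + 1456 = -32 + 1456 = 1424$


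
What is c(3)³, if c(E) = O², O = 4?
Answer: 4096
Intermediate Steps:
c(E) = 16 (c(E) = 4² = 16)
c(3)³ = 16³ = 4096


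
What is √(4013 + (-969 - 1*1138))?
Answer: √1906 ≈ 43.658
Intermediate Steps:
√(4013 + (-969 - 1*1138)) = √(4013 + (-969 - 1138)) = √(4013 - 2107) = √1906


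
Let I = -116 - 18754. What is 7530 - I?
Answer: 26400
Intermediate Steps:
I = -18870
7530 - I = 7530 - 1*(-18870) = 7530 + 18870 = 26400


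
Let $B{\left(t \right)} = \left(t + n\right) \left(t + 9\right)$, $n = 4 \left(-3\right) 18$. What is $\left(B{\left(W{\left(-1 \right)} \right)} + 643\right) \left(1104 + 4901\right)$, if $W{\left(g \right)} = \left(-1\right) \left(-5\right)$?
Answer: $-13877555$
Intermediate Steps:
$n = -216$ ($n = \left(-12\right) 18 = -216$)
$W{\left(g \right)} = 5$
$B{\left(t \right)} = \left(-216 + t\right) \left(9 + t\right)$ ($B{\left(t \right)} = \left(t - 216\right) \left(t + 9\right) = \left(-216 + t\right) \left(9 + t\right)$)
$\left(B{\left(W{\left(-1 \right)} \right)} + 643\right) \left(1104 + 4901\right) = \left(\left(-1944 + 5^{2} - 1035\right) + 643\right) \left(1104 + 4901\right) = \left(\left(-1944 + 25 - 1035\right) + 643\right) 6005 = \left(-2954 + 643\right) 6005 = \left(-2311\right) 6005 = -13877555$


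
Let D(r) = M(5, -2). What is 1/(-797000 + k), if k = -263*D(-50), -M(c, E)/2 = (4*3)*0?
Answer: -1/797000 ≈ -1.2547e-6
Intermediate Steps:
M(c, E) = 0 (M(c, E) = -2*4*3*0 = -24*0 = -2*0 = 0)
D(r) = 0
k = 0 (k = -263*0 = 0)
1/(-797000 + k) = 1/(-797000 + 0) = 1/(-797000) = -1/797000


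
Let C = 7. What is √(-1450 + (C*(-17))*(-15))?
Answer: √335 ≈ 18.303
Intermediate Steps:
√(-1450 + (C*(-17))*(-15)) = √(-1450 + (7*(-17))*(-15)) = √(-1450 - 119*(-15)) = √(-1450 + 1785) = √335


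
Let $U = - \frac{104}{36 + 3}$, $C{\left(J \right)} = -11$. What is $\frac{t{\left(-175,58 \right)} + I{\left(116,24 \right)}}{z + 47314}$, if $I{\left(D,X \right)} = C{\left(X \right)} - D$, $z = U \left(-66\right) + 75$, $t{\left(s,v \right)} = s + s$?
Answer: $- \frac{53}{5285} \approx -0.010028$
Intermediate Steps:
$t{\left(s,v \right)} = 2 s$
$U = - \frac{8}{3}$ ($U = - \frac{104}{39} = \left(-104\right) \frac{1}{39} = - \frac{8}{3} \approx -2.6667$)
$z = 251$ ($z = \left(- \frac{8}{3}\right) \left(-66\right) + 75 = 176 + 75 = 251$)
$I{\left(D,X \right)} = -11 - D$
$\frac{t{\left(-175,58 \right)} + I{\left(116,24 \right)}}{z + 47314} = \frac{2 \left(-175\right) - 127}{251 + 47314} = \frac{-350 - 127}{47565} = \left(-350 - 127\right) \frac{1}{47565} = \left(-477\right) \frac{1}{47565} = - \frac{53}{5285}$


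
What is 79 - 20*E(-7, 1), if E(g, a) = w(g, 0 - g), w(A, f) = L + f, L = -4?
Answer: 19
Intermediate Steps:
w(A, f) = -4 + f
E(g, a) = -4 - g (E(g, a) = -4 + (0 - g) = -4 - g)
79 - 20*E(-7, 1) = 79 - 20*(-4 - 1*(-7)) = 79 - 20*(-4 + 7) = 79 - 20*3 = 79 - 60 = 19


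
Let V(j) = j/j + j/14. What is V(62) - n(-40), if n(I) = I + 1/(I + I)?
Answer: 25447/560 ≈ 45.441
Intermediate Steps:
V(j) = 1 + j/14 (V(j) = 1 + j*(1/14) = 1 + j/14)
n(I) = I + 1/(2*I)
V(62) - n(-40) = (1 + (1/14)*62) - (-40 + (½)/(-40)) = (1 + 31/7) - (-40 + (½)*(-1/40)) = 38/7 - (-40 - 1/80) = 38/7 - 1*(-3201/80) = 38/7 + 3201/80 = 25447/560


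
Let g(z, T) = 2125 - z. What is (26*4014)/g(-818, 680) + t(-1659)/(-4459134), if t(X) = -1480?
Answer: 8618100304/243022803 ≈ 35.462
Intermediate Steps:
(26*4014)/g(-818, 680) + t(-1659)/(-4459134) = (26*4014)/(2125 - 1*(-818)) - 1480/(-4459134) = 104364/(2125 + 818) - 1480*(-1/4459134) = 104364/2943 + 740/2229567 = 104364*(1/2943) + 740/2229567 = 11596/327 + 740/2229567 = 8618100304/243022803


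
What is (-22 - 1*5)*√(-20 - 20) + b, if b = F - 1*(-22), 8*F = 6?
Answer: 91/4 - 54*I*√10 ≈ 22.75 - 170.76*I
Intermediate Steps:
F = ¾ (F = (⅛)*6 = ¾ ≈ 0.75000)
b = 91/4 (b = ¾ - 1*(-22) = ¾ + 22 = 91/4 ≈ 22.750)
(-22 - 1*5)*√(-20 - 20) + b = (-22 - 1*5)*√(-20 - 20) + 91/4 = (-22 - 5)*√(-40) + 91/4 = -54*I*√10 + 91/4 = 91/4 - 54*I*√10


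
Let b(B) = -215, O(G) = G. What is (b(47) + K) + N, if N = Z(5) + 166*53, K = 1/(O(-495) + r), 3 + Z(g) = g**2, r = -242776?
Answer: 2093346954/243271 ≈ 8605.0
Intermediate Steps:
Z(g) = -3 + g**2
K = -1/243271 (K = 1/(-495 - 242776) = 1/(-243271) = -1/243271 ≈ -4.1106e-6)
N = 8820 (N = (-3 + 5**2) + 166*53 = (-3 + 25) + 8798 = 22 + 8798 = 8820)
(b(47) + K) + N = (-215 - 1/243271) + 8820 = -52303266/243271 + 8820 = 2093346954/243271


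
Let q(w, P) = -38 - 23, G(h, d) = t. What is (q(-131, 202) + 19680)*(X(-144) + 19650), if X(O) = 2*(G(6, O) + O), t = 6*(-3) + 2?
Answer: 379235270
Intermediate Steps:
t = -16 (t = -18 + 2 = -16)
G(h, d) = -16
q(w, P) = -61
X(O) = -32 + 2*O (X(O) = 2*(-16 + O) = -32 + 2*O)
(q(-131, 202) + 19680)*(X(-144) + 19650) = (-61 + 19680)*((-32 + 2*(-144)) + 19650) = 19619*((-32 - 288) + 19650) = 19619*(-320 + 19650) = 19619*19330 = 379235270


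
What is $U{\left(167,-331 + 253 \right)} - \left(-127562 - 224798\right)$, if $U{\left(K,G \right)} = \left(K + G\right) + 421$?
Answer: $352870$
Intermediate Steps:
$U{\left(K,G \right)} = 421 + G + K$ ($U{\left(K,G \right)} = \left(G + K\right) + 421 = 421 + G + K$)
$U{\left(167,-331 + 253 \right)} - \left(-127562 - 224798\right) = \left(421 + \left(-331 + 253\right) + 167\right) - \left(-127562 - 224798\right) = \left(421 - 78 + 167\right) - -352360 = 510 + 352360 = 352870$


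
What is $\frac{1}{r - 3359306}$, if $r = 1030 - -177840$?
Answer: $- \frac{1}{3180436} \approx -3.1442 \cdot 10^{-7}$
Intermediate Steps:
$r = 178870$ ($r = 1030 + 177840 = 178870$)
$\frac{1}{r - 3359306} = \frac{1}{178870 - 3359306} = \frac{1}{-3180436} = - \frac{1}{3180436}$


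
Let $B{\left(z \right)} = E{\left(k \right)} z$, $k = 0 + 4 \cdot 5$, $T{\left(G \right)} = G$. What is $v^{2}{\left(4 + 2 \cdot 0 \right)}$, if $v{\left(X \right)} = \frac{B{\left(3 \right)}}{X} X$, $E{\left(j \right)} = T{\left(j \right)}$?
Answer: $3600$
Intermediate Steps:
$k = 20$ ($k = 0 + 20 = 20$)
$E{\left(j \right)} = j$
$B{\left(z \right)} = 20 z$
$v{\left(X \right)} = 60$ ($v{\left(X \right)} = \frac{20 \cdot 3}{X} X = \frac{60}{X} X = 60$)
$v^{2}{\left(4 + 2 \cdot 0 \right)} = 60^{2} = 3600$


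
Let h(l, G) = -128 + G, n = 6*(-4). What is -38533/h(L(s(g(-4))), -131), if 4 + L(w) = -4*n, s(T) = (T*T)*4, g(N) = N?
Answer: 38533/259 ≈ 148.78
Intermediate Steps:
n = -24
s(T) = 4*T² (s(T) = T²*4 = 4*T²)
L(w) = 92 (L(w) = -4 - 4*(-24) = -4 + 96 = 92)
-38533/h(L(s(g(-4))), -131) = -38533/(-128 - 131) = -38533/(-259) = -38533*(-1/259) = 38533/259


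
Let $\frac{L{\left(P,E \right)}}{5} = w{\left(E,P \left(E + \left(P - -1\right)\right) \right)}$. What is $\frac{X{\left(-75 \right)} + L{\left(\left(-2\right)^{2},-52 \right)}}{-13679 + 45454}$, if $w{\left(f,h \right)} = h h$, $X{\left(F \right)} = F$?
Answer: $\frac{35329}{6355} \approx 5.5592$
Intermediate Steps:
$w{\left(f,h \right)} = h^{2}$
$L{\left(P,E \right)} = 5 P^{2} \left(1 + E + P\right)^{2}$ ($L{\left(P,E \right)} = 5 \left(P \left(E + \left(P - -1\right)\right)\right)^{2} = 5 \left(P \left(E + \left(P + 1\right)\right)\right)^{2} = 5 \left(P \left(E + \left(1 + P\right)\right)\right)^{2} = 5 \left(P \left(1 + E + P\right)\right)^{2} = 5 P^{2} \left(1 + E + P\right)^{2}$)
$\frac{X{\left(-75 \right)} + L{\left(\left(-2\right)^{2},-52 \right)}}{-13679 + 45454} = \frac{-75 + 5 \left(\left(-2\right)^{2}\right)^{2} \left(1 - 52 + \left(-2\right)^{2}\right)^{2}}{-13679 + 45454} = \frac{-75 + 5 \cdot 4^{2} \left(1 - 52 + 4\right)^{2}}{31775} = \left(-75 + 5 \cdot 16 \left(-47\right)^{2}\right) \frac{1}{31775} = \left(-75 + 5 \cdot 16 \cdot 2209\right) \frac{1}{31775} = \left(-75 + 176720\right) \frac{1}{31775} = 176645 \cdot \frac{1}{31775} = \frac{35329}{6355}$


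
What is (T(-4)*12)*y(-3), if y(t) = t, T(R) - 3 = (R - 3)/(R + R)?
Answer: -279/2 ≈ -139.50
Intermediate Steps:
T(R) = 3 + (-3 + R)/(2*R) (T(R) = 3 + (R - 3)/(R + R) = 3 + (-3 + R)/((2*R)) = 3 + (-3 + R)*(1/(2*R)) = 3 + (-3 + R)/(2*R))
(T(-4)*12)*y(-3) = (((½)*(-3 + 7*(-4))/(-4))*12)*(-3) = (((½)*(-¼)*(-3 - 28))*12)*(-3) = (((½)*(-¼)*(-31))*12)*(-3) = ((31/8)*12)*(-3) = (93/2)*(-3) = -279/2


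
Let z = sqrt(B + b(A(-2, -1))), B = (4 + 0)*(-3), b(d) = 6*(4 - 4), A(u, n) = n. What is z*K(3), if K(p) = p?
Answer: 6*I*sqrt(3) ≈ 10.392*I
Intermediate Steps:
b(d) = 0 (b(d) = 6*0 = 0)
B = -12 (B = 4*(-3) = -12)
z = 2*I*sqrt(3) (z = sqrt(-12 + 0) = sqrt(-12) = 2*I*sqrt(3) ≈ 3.4641*I)
z*K(3) = (2*I*sqrt(3))*3 = 6*I*sqrt(3)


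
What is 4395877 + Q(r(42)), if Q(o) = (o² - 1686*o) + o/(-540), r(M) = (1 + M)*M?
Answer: 415133429/90 ≈ 4.6126e+6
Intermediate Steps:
r(M) = M*(1 + M)
Q(o) = o² - 910441*o/540 (Q(o) = (o² - 1686*o) + o*(-1/540) = (o² - 1686*o) - o/540 = o² - 910441*o/540)
4395877 + Q(r(42)) = 4395877 + (42*(1 + 42))*(-910441 + 540*(42*(1 + 42)))/540 = 4395877 + (42*43)*(-910441 + 540*(42*43))/540 = 4395877 + (1/540)*1806*(-910441 + 540*1806) = 4395877 + (1/540)*1806*(-910441 + 975240) = 4395877 + (1/540)*1806*64799 = 4395877 + 19504499/90 = 415133429/90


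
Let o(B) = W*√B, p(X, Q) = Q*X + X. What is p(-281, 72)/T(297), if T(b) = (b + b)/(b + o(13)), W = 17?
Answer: -20513/2 - 348721*√13/594 ≈ -12373.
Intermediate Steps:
p(X, Q) = X + Q*X
o(B) = 17*√B
T(b) = 2*b/(b + 17*√13) (T(b) = (b + b)/(b + 17*√13) = (2*b)/(b + 17*√13) = 2*b/(b + 17*√13))
p(-281, 72)/T(297) = (-281*(1 + 72))/((2*297/(297 + 17*√13))) = (-281*73)/((594/(297 + 17*√13))) = -20513*(½ + 17*√13/594) = -20513/2 - 348721*√13/594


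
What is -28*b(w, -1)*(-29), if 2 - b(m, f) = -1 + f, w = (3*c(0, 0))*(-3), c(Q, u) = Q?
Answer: 3248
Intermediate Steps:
w = 0 (w = (3*0)*(-3) = 0*(-3) = 0)
b(m, f) = 3 - f (b(m, f) = 2 - (-1 + f) = 2 + (1 - f) = 3 - f)
-28*b(w, -1)*(-29) = -28*(3 - 1*(-1))*(-29) = -28*(3 + 1)*(-29) = -28*4*(-29) = -112*(-29) = 3248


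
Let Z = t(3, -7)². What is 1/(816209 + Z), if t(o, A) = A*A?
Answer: 1/818610 ≈ 1.2216e-6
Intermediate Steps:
t(o, A) = A²
Z = 2401 (Z = ((-7)²)² = 49² = 2401)
1/(816209 + Z) = 1/(816209 + 2401) = 1/818610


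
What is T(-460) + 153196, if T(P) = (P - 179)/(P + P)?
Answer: 140940959/920 ≈ 1.5320e+5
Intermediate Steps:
T(P) = (-179 + P)/(2*P) (T(P) = (-179 + P)/((2*P)) = (-179 + P)*(1/(2*P)) = (-179 + P)/(2*P))
T(-460) + 153196 = (½)*(-179 - 460)/(-460) + 153196 = (½)*(-1/460)*(-639) + 153196 = 639/920 + 153196 = 140940959/920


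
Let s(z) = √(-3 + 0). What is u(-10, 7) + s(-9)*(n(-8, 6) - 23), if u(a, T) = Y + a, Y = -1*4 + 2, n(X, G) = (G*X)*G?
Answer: -12 - 311*I*√3 ≈ -12.0 - 538.67*I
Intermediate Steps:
n(X, G) = X*G²
Y = -2 (Y = -4 + 2 = -2)
s(z) = I*√3 (s(z) = √(-3) = I*√3)
u(a, T) = -2 + a
u(-10, 7) + s(-9)*(n(-8, 6) - 23) = (-2 - 10) + (I*√3)*(-8*6² - 23) = -12 + (I*√3)*(-8*36 - 23) = -12 + (I*√3)*(-288 - 23) = -12 + (I*√3)*(-311) = -12 - 311*I*√3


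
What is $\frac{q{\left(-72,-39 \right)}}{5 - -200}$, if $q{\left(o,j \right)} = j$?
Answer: $- \frac{39}{205} \approx -0.19024$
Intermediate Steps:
$\frac{q{\left(-72,-39 \right)}}{5 - -200} = - \frac{39}{5 - -200} = - \frac{39}{5 + 200} = - \frac{39}{205}$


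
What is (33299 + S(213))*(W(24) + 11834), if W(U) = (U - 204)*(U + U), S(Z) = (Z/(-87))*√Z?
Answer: 106357006 - 226774*√213/29 ≈ 1.0624e+8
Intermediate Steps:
S(Z) = -Z^(3/2)/87 (S(Z) = (Z*(-1/87))*√Z = (-Z/87)*√Z = -Z^(3/2)/87)
W(U) = 2*U*(-204 + U) (W(U) = (-204 + U)*(2*U) = 2*U*(-204 + U))
(33299 + S(213))*(W(24) + 11834) = (33299 - 71*√213/29)*(2*24*(-204 + 24) + 11834) = (33299 - 71*√213/29)*(2*24*(-180) + 11834) = (33299 - 71*√213/29)*(-8640 + 11834) = (33299 - 71*√213/29)*3194 = 106357006 - 226774*√213/29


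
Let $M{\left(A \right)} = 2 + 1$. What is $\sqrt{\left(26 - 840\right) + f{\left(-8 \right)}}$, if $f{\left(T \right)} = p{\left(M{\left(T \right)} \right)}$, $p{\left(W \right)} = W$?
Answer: $i \sqrt{811} \approx 28.478 i$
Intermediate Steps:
$M{\left(A \right)} = 3$
$f{\left(T \right)} = 3$
$\sqrt{\left(26 - 840\right) + f{\left(-8 \right)}} = \sqrt{\left(26 - 840\right) + 3} = \sqrt{-814 + 3} = \sqrt{-811} = i \sqrt{811}$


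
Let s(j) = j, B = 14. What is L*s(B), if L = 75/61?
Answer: 1050/61 ≈ 17.213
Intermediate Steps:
L = 75/61 (L = 75*(1/61) = 75/61 ≈ 1.2295)
L*s(B) = (75/61)*14 = 1050/61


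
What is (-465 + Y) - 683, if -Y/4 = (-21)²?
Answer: -2912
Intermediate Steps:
Y = -1764 (Y = -4*(-21)² = -4*441 = -1764)
(-465 + Y) - 683 = (-465 - 1764) - 683 = -2229 - 683 = -2912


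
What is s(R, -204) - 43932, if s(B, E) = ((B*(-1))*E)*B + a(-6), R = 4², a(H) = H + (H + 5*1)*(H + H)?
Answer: 8298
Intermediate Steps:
a(H) = H + 2*H*(5 + H) (a(H) = H + (H + 5)*(2*H) = H + (5 + H)*(2*H) = H + 2*H*(5 + H))
R = 16
s(B, E) = 6 - E*B² (s(B, E) = ((B*(-1))*E)*B - 6*(11 + 2*(-6)) = ((-B)*E)*B - 6*(11 - 12) = (-B*E)*B - 6*(-1) = -E*B² + 6 = 6 - E*B²)
s(R, -204) - 43932 = (6 - 1*(-204)*16²) - 43932 = (6 - 1*(-204)*256) - 43932 = (6 + 52224) - 43932 = 52230 - 43932 = 8298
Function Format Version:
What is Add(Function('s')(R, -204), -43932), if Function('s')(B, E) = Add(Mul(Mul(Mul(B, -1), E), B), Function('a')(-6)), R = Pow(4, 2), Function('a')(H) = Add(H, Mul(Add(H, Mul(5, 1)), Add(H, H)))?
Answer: 8298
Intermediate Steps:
Function('a')(H) = Add(H, Mul(2, H, Add(5, H))) (Function('a')(H) = Add(H, Mul(Add(H, 5), Mul(2, H))) = Add(H, Mul(Add(5, H), Mul(2, H))) = Add(H, Mul(2, H, Add(5, H))))
R = 16
Function('s')(B, E) = Add(6, Mul(-1, E, Pow(B, 2))) (Function('s')(B, E) = Add(Mul(Mul(Mul(B, -1), E), B), Mul(-6, Add(11, Mul(2, -6)))) = Add(Mul(Mul(Mul(-1, B), E), B), Mul(-6, Add(11, -12))) = Add(Mul(Mul(-1, B, E), B), Mul(-6, -1)) = Add(Mul(-1, E, Pow(B, 2)), 6) = Add(6, Mul(-1, E, Pow(B, 2))))
Add(Function('s')(R, -204), -43932) = Add(Add(6, Mul(-1, -204, Pow(16, 2))), -43932) = Add(Add(6, Mul(-1, -204, 256)), -43932) = Add(Add(6, 52224), -43932) = Add(52230, -43932) = 8298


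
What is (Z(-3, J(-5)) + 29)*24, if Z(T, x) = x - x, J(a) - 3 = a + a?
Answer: 696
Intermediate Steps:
J(a) = 3 + 2*a (J(a) = 3 + (a + a) = 3 + 2*a)
Z(T, x) = 0
(Z(-3, J(-5)) + 29)*24 = (0 + 29)*24 = 29*24 = 696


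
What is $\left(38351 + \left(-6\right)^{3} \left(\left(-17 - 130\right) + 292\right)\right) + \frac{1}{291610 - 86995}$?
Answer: $\frac{1438648066}{204615} \approx 7031.0$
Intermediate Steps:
$\left(38351 + \left(-6\right)^{3} \left(\left(-17 - 130\right) + 292\right)\right) + \frac{1}{291610 - 86995} = \left(38351 - 216 \left(-147 + 292\right)\right) + \frac{1}{204615} = \left(38351 - 31320\right) + \frac{1}{204615} = 7031 + \frac{1}{204615} = \frac{1438648066}{204615}$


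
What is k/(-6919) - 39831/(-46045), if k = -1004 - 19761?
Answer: 1231715114/318585355 ≈ 3.8662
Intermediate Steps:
k = -20765
k/(-6919) - 39831/(-46045) = -20765/(-6919) - 39831/(-46045) = -20765*(-1/6919) - 39831*(-1/46045) = 20765/6919 + 39831/46045 = 1231715114/318585355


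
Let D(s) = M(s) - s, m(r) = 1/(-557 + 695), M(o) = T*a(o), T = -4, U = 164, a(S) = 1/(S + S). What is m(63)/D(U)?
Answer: -41/927981 ≈ -4.4182e-5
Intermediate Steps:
a(S) = 1/(2*S)
M(o) = -2/o
m(r) = 1/138
D(s) = -s - 2/s (D(s) = -2/s - s = -s - 2/s)
m(63)/D(U) = 1/(138*(-1*164 - 2/164)) = 1/(138*(-164 - 2*1/164)) = 1/(138*(-164 - 1/82)) = 1/(138*(-13449/82)) = (1/138)*(-82/13449) = -41/927981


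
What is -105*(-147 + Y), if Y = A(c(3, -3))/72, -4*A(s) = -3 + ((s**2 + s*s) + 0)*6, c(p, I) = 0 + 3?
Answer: 495145/32 ≈ 15473.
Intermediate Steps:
c(p, I) = 3
A(s) = 3/4 - 3*s**2 (A(s) = -(-3 + ((s**2 + s*s) + 0)*6)/4 = -(-3 + ((s**2 + s**2) + 0)*6)/4 = -(-3 + (2*s**2 + 0)*6)/4 = -(-3 + (2*s**2)*6)/4 = -(-3 + 12*s**2)/4 = 3/4 - 3*s**2)
Y = -35/96 (Y = (3/4 - 3*3**2)/72 = (3/4 - 3*9)*(1/72) = (3/4 - 27)*(1/72) = -105/4*1/72 = -35/96 ≈ -0.36458)
-105*(-147 + Y) = -105*(-147 - 35/96) = -105*(-14147/96) = 495145/32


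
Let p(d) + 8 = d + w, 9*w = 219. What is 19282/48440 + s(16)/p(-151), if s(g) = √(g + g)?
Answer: 9641/24220 - 3*√2/101 ≈ 0.35605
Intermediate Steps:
w = 73/3 (w = (⅑)*219 = 73/3 ≈ 24.333)
p(d) = 49/3 + d (p(d) = -8 + (d + 73/3) = -8 + (73/3 + d) = 49/3 + d)
s(g) = √2*√g (s(g) = √(2*g) = √2*√g)
19282/48440 + s(16)/p(-151) = 19282/48440 + (√2*√16)/(49/3 - 151) = 19282*(1/48440) + (√2*4)/(-404/3) = 9641/24220 + (4*√2)*(-3/404) = 9641/24220 - 3*√2/101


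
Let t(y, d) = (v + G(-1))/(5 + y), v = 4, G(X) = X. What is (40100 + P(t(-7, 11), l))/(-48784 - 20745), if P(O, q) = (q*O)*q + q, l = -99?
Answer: -50599/139058 ≈ -0.36387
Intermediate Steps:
t(y, d) = 3/(5 + y) (t(y, d) = (4 - 1)/(5 + y) = 3/(5 + y))
P(O, q) = q + O*q² (P(O, q) = (O*q)*q + q = O*q² + q = q + O*q²)
(40100 + P(t(-7, 11), l))/(-48784 - 20745) = (40100 - 99*(1 + (3/(5 - 7))*(-99)))/(-48784 - 20745) = (40100 - 99*(1 + (3/(-2))*(-99)))/(-69529) = (40100 - 99*(1 + (3*(-½))*(-99)))*(-1/69529) = (40100 - 99*(1 - 3/2*(-99)))*(-1/69529) = (40100 - 99*(1 + 297/2))*(-1/69529) = (40100 - 99*299/2)*(-1/69529) = (40100 - 29601/2)*(-1/69529) = (50599/2)*(-1/69529) = -50599/139058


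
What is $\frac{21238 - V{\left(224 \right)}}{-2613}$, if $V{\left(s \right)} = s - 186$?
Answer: $- \frac{21200}{2613} \approx -8.1133$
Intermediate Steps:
$V{\left(s \right)} = -186 + s$
$\frac{21238 - V{\left(224 \right)}}{-2613} = \frac{21238 - \left(-186 + 224\right)}{-2613} = \left(21238 - 38\right) \left(- \frac{1}{2613}\right) = 21200 \left(- \frac{1}{2613}\right) = - \frac{21200}{2613}$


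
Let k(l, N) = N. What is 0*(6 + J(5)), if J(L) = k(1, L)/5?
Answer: 0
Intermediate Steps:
J(L) = L/5
0*(6 + J(5)) = 0*(6 + (1/5)*5) = 0*(6 + 1) = 0*7 = 0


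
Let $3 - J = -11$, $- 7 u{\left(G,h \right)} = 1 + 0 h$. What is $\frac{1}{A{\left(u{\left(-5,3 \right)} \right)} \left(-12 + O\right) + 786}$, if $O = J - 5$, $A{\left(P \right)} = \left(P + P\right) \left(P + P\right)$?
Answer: $\frac{49}{38502} \approx 0.0012727$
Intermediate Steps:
$u{\left(G,h \right)} = - \frac{1}{7}$ ($u{\left(G,h \right)} = - \frac{1 + 0 h}{7} = - \frac{1 + 0}{7} = \left(- \frac{1}{7}\right) 1 = - \frac{1}{7}$)
$J = 14$ ($J = 3 - -11 = 3 + 11 = 14$)
$A{\left(P \right)} = 4 P^{2}$ ($A{\left(P \right)} = 2 P 2 P = 4 P^{2}$)
$O = 9$ ($O = 14 - 5 = 9$)
$\frac{1}{A{\left(u{\left(-5,3 \right)} \right)} \left(-12 + O\right) + 786} = \frac{1}{4 \left(- \frac{1}{7}\right)^{2} \left(-12 + 9\right) + 786} = \frac{1}{4 \cdot \frac{1}{49} \left(-3\right) + 786} = \frac{1}{\frac{4}{49} \left(-3\right) + 786} = \frac{1}{- \frac{12}{49} + 786} = \frac{1}{\frac{38502}{49}} = \frac{49}{38502}$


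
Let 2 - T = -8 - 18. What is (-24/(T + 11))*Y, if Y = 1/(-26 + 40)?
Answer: -4/91 ≈ -0.043956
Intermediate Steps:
T = 28 (T = 2 - (-8 - 18) = 2 - 1*(-26) = 2 + 26 = 28)
Y = 1/14 ≈ 0.071429
(-24/(T + 11))*Y = (-24/(28 + 11))*(1/14) = (-24/39)*(1/14) = ((1/39)*(-24))*(1/14) = -8/13*1/14 = -4/91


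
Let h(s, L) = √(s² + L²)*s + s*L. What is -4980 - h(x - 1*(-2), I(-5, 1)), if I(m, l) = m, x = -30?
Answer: -5120 + 28*√809 ≈ -4323.6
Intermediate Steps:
h(s, L) = L*s + s*√(L² + s²) (h(s, L) = √(L² + s²)*s + L*s = s*√(L² + s²) + L*s = L*s + s*√(L² + s²))
-4980 - h(x - 1*(-2), I(-5, 1)) = -4980 - (-30 - 1*(-2))*(-5 + √((-5)² + (-30 - 1*(-2))²)) = -4980 - (-30 + 2)*(-5 + √(25 + (-30 + 2)²)) = -4980 - (-28)*(-5 + √(25 + (-28)²)) = -4980 - (-28)*(-5 + √(25 + 784)) = -4980 - (-28)*(-5 + √809) = -4980 - (140 - 28*√809) = -4980 + (-140 + 28*√809) = -5120 + 28*√809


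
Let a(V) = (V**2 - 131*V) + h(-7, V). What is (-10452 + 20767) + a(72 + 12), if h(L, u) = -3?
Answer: 6364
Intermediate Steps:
a(V) = -3 + V**2 - 131*V (a(V) = (V**2 - 131*V) - 3 = -3 + V**2 - 131*V)
(-10452 + 20767) + a(72 + 12) = (-10452 + 20767) + (-3 + (72 + 12)**2 - 131*(72 + 12)) = 10315 + (-3 + 84**2 - 131*84) = 10315 + (-3 + 7056 - 11004) = 10315 - 3951 = 6364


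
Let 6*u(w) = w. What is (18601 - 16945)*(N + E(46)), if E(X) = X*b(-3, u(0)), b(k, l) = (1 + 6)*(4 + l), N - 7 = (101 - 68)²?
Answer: 3947904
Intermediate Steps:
N = 1096 (N = 7 + (101 - 68)² = 7 + 33² = 7 + 1089 = 1096)
u(w) = w/6
b(k, l) = 28 + 7*l (b(k, l) = 7*(4 + l) = 28 + 7*l)
E(X) = 28*X (E(X) = X*(28 + 7*((⅙)*0)) = X*(28 + 7*0) = X*(28 + 0) = X*28 = 28*X)
(18601 - 16945)*(N + E(46)) = (18601 - 16945)*(1096 + 28*46) = 1656*(1096 + 1288) = 1656*2384 = 3947904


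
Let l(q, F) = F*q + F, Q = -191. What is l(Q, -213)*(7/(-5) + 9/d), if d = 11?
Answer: -259008/11 ≈ -23546.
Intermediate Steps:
l(q, F) = F + F*q
l(Q, -213)*(7/(-5) + 9/d) = (-213*(1 - 191))*(7/(-5) + 9/11) = (-213*(-190))*(7*(-1/5) + 9*(1/11)) = 40470*(-7/5 + 9/11) = 40470*(-32/55) = -259008/11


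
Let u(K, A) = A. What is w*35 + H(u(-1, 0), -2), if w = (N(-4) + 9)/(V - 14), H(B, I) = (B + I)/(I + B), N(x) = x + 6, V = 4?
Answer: -75/2 ≈ -37.500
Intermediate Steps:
N(x) = 6 + x
H(B, I) = 1 (H(B, I) = (B + I)/(B + I) = 1)
w = -11/10 (w = ((6 - 4) + 9)/(4 - 14) = (2 + 9)/(-10) = 11*(-⅒) = -11/10 ≈ -1.1000)
w*35 + H(u(-1, 0), -2) = -11/10*35 + 1 = -77/2 + 1 = -75/2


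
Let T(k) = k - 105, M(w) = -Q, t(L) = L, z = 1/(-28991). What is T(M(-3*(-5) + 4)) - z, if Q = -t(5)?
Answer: -2899099/28991 ≈ -100.00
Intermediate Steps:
z = -1/28991 ≈ -3.4493e-5
Q = -5 (Q = -1*5 = -5)
M(w) = 5 (M(w) = -1*(-5) = 5)
T(k) = -105 + k
T(M(-3*(-5) + 4)) - z = (-105 + 5) - 1*(-1/28991) = -100 + 1/28991 = -2899099/28991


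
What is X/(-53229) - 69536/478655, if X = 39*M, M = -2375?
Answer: 13544695877/8492775665 ≈ 1.5948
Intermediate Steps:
X = -92625 (X = 39*(-2375) = -92625)
X/(-53229) - 69536/478655 = -92625/(-53229) - 69536/478655 = -92625*(-1/53229) - 69536*1/478655 = 30875/17743 - 69536/478655 = 13544695877/8492775665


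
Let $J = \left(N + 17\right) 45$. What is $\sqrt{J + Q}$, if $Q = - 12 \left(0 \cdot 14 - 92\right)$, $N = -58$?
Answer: $i \sqrt{741} \approx 27.221 i$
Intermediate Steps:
$J = -1845$ ($J = \left(-58 + 17\right) 45 = \left(-41\right) 45 = -1845$)
$Q = 1104$ ($Q = - 12 \left(0 - 92\right) = \left(-12\right) \left(-92\right) = 1104$)
$\sqrt{J + Q} = \sqrt{-1845 + 1104} = \sqrt{-741} = i \sqrt{741}$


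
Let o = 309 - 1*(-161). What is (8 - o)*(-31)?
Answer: 14322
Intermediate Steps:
o = 470 (o = 309 + 161 = 470)
(8 - o)*(-31) = (8 - 1*470)*(-31) = (8 - 470)*(-31) = -462*(-31) = 14322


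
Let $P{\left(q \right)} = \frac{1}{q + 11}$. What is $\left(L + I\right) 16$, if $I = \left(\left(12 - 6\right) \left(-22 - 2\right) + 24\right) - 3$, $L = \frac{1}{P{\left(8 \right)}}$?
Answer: $-1664$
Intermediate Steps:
$P{\left(q \right)} = \frac{1}{11 + q}$
$L = 19$ ($L = \frac{1}{\frac{1}{11 + 8}} = \frac{1}{\frac{1}{19}} = 19$)
$I = -123$ ($I = \left(6 \left(-24\right) + 24\right) - 3 = \left(-144 + 24\right) - 3 = -120 - 3 = -123$)
$\left(L + I\right) 16 = \left(19 - 123\right) 16 = \left(-104\right) 16 = -1664$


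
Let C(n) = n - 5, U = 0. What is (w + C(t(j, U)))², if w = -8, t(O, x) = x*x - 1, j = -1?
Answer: 196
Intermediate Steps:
t(O, x) = -1 + x² (t(O, x) = x² - 1 = -1 + x²)
C(n) = -5 + n
(w + C(t(j, U)))² = (-8 + (-5 + (-1 + 0²)))² = (-8 + (-5 + (-1 + 0)))² = (-8 + (-5 - 1))² = (-8 - 6)² = (-14)² = 196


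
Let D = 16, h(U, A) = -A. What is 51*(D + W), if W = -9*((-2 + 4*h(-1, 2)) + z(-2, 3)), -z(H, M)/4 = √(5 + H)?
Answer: 5406 + 1836*√3 ≈ 8586.0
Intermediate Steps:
z(H, M) = -4*√(5 + H)
W = 90 + 36*√3 (W = -9*((-2 + 4*(-1*2)) - 4*√(5 - 2)) = -9*((-2 + 4*(-2)) - 4*√3) = -9*((-2 - 8) - 4*√3) = -9*(-10 - 4*√3) = 90 + 36*√3 ≈ 152.35)
51*(D + W) = 51*(16 + (90 + 36*√3)) = 51*(106 + 36*√3) = 5406 + 1836*√3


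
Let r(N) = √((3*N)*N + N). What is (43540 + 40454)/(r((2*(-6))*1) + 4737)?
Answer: 132626526/7479583 - 55996*√105/7479583 ≈ 17.655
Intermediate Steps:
r(N) = √(N + 3*N²) (r(N) = √(3*N² + N) = √(N + 3*N²))
(43540 + 40454)/(r((2*(-6))*1) + 4737) = (43540 + 40454)/(√(((2*(-6))*1)*(1 + 3*((2*(-6))*1))) + 4737) = 83994/(√((-12*1)*(1 + 3*(-12*1))) + 4737) = 83994/(√(-12*(1 + 3*(-12))) + 4737) = 83994/(√(-12*(1 - 36)) + 4737) = 83994/(√(-12*(-35)) + 4737) = 83994/(√420 + 4737) = 83994/(2*√105 + 4737) = 83994/(4737 + 2*√105)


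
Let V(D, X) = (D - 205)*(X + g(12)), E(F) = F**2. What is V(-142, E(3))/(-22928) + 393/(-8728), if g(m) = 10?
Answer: 6066625/25014448 ≈ 0.24252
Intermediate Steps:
V(D, X) = (-205 + D)*(10 + X) (V(D, X) = (D - 205)*(X + 10) = (-205 + D)*(10 + X))
V(-142, E(3))/(-22928) + 393/(-8728) = (-2050 - 205*3**2 + 10*(-142) - 142*3**2)/(-22928) + 393/(-8728) = (-2050 - 205*9 - 1420 - 142*9)*(-1/22928) + 393*(-1/8728) = (-2050 - 1845 - 1420 - 1278)*(-1/22928) - 393/8728 = -6593*(-1/22928) - 393/8728 = 6593/22928 - 393/8728 = 6066625/25014448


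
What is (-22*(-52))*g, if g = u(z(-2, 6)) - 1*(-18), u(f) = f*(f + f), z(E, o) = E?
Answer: 29744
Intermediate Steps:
u(f) = 2*f² (u(f) = f*(2*f) = 2*f²)
g = 26 (g = 2*(-2)² - 1*(-18) = 2*4 + 18 = 8 + 18 = 26)
(-22*(-52))*g = -22*(-52)*26 = 1144*26 = 29744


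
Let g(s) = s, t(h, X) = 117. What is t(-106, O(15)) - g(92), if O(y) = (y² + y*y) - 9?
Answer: 25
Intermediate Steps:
O(y) = -9 + 2*y² (O(y) = (y² + y²) - 9 = 2*y² - 9 = -9 + 2*y²)
t(-106, O(15)) - g(92) = 117 - 1*92 = 117 - 92 = 25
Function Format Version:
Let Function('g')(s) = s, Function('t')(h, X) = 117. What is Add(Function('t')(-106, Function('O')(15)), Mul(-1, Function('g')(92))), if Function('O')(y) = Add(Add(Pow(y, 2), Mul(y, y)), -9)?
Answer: 25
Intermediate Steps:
Function('O')(y) = Add(-9, Mul(2, Pow(y, 2))) (Function('O')(y) = Add(Add(Pow(y, 2), Pow(y, 2)), -9) = Add(Mul(2, Pow(y, 2)), -9) = Add(-9, Mul(2, Pow(y, 2))))
Add(Function('t')(-106, Function('O')(15)), Mul(-1, Function('g')(92))) = Add(117, Mul(-1, 92)) = Add(117, -92) = 25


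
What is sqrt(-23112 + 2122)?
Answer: I*sqrt(20990) ≈ 144.88*I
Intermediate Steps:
sqrt(-23112 + 2122) = sqrt(-20990) = I*sqrt(20990)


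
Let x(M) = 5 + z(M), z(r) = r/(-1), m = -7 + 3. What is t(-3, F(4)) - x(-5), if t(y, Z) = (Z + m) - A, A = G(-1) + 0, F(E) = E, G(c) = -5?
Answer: -5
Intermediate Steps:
m = -4
z(r) = -r (z(r) = r*(-1) = -r)
x(M) = 5 - M
A = -5 (A = -5 + 0 = -5)
t(y, Z) = 1 + Z (t(y, Z) = (Z - 4) - 1*(-5) = (-4 + Z) + 5 = 1 + Z)
t(-3, F(4)) - x(-5) = (1 + 4) - (5 - 1*(-5)) = 5 - (5 + 5) = 5 - 1*10 = 5 - 10 = -5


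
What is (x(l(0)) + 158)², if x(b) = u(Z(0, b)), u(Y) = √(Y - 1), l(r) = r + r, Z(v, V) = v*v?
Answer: (158 + I)² ≈ 24963.0 + 316.0*I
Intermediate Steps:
Z(v, V) = v²
l(r) = 2*r
u(Y) = √(-1 + Y)
x(b) = I (x(b) = √(-1 + 0²) = √(-1 + 0) = √(-1) = I)
(x(l(0)) + 158)² = (I + 158)² = (158 + I)²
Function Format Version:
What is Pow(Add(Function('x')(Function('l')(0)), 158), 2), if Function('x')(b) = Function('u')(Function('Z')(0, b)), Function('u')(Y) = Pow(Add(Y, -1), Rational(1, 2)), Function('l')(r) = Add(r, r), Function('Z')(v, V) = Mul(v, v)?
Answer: Pow(Add(158, I), 2) ≈ Add(24963., Mul(316.0, I))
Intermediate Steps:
Function('Z')(v, V) = Pow(v, 2)
Function('l')(r) = Mul(2, r)
Function('u')(Y) = Pow(Add(-1, Y), Rational(1, 2))
Function('x')(b) = I (Function('x')(b) = Pow(Add(-1, Pow(0, 2)), Rational(1, 2)) = Pow(Add(-1, 0), Rational(1, 2)) = Pow(-1, Rational(1, 2)) = I)
Pow(Add(Function('x')(Function('l')(0)), 158), 2) = Pow(Add(I, 158), 2) = Pow(Add(158, I), 2)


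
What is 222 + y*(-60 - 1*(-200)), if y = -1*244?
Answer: -33938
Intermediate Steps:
y = -244
222 + y*(-60 - 1*(-200)) = 222 - 244*(-60 - 1*(-200)) = 222 - 244*(-60 + 200) = 222 - 244*140 = 222 - 34160 = -33938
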